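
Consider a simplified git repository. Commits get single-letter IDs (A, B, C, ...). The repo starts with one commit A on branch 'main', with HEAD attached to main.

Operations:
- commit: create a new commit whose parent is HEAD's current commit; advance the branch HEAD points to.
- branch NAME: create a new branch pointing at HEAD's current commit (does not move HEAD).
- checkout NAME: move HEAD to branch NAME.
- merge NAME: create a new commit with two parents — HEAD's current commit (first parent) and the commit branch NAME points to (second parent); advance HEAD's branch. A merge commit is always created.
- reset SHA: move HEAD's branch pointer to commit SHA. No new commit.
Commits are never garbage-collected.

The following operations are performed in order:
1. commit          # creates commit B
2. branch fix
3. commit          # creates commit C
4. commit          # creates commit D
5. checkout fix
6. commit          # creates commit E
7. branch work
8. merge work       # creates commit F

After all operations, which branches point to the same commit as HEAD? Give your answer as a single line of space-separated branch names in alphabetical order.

Answer: fix

Derivation:
After op 1 (commit): HEAD=main@B [main=B]
After op 2 (branch): HEAD=main@B [fix=B main=B]
After op 3 (commit): HEAD=main@C [fix=B main=C]
After op 4 (commit): HEAD=main@D [fix=B main=D]
After op 5 (checkout): HEAD=fix@B [fix=B main=D]
After op 6 (commit): HEAD=fix@E [fix=E main=D]
After op 7 (branch): HEAD=fix@E [fix=E main=D work=E]
After op 8 (merge): HEAD=fix@F [fix=F main=D work=E]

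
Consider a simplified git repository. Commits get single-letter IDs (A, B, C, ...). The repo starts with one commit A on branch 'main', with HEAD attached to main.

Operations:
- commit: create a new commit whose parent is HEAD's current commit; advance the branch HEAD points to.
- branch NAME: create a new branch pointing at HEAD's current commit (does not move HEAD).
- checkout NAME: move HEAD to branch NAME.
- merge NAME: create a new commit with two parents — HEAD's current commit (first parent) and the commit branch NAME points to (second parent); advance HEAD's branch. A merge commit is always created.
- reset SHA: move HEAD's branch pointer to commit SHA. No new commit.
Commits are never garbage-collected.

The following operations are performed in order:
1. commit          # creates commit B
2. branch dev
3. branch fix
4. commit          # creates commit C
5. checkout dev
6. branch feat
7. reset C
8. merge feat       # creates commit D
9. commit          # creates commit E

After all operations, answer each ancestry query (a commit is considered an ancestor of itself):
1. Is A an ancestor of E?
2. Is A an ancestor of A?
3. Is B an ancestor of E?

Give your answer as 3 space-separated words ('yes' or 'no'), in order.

Answer: yes yes yes

Derivation:
After op 1 (commit): HEAD=main@B [main=B]
After op 2 (branch): HEAD=main@B [dev=B main=B]
After op 3 (branch): HEAD=main@B [dev=B fix=B main=B]
After op 4 (commit): HEAD=main@C [dev=B fix=B main=C]
After op 5 (checkout): HEAD=dev@B [dev=B fix=B main=C]
After op 6 (branch): HEAD=dev@B [dev=B feat=B fix=B main=C]
After op 7 (reset): HEAD=dev@C [dev=C feat=B fix=B main=C]
After op 8 (merge): HEAD=dev@D [dev=D feat=B fix=B main=C]
After op 9 (commit): HEAD=dev@E [dev=E feat=B fix=B main=C]
ancestors(E) = {A,B,C,D,E}; A in? yes
ancestors(A) = {A}; A in? yes
ancestors(E) = {A,B,C,D,E}; B in? yes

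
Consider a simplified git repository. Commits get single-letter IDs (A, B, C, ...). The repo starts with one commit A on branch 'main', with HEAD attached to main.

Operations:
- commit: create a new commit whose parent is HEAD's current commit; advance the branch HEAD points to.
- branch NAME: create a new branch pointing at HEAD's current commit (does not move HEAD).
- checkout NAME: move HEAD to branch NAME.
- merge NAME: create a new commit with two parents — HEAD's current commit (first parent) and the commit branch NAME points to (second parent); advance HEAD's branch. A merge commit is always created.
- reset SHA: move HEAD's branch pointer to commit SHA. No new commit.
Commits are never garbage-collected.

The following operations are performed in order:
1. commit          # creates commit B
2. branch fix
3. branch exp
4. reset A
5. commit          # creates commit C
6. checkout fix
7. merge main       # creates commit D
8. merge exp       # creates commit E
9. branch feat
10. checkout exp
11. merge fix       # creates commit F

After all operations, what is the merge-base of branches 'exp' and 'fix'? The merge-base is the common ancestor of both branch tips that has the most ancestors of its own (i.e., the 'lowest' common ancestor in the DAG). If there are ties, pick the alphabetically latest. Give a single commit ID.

Answer: E

Derivation:
After op 1 (commit): HEAD=main@B [main=B]
After op 2 (branch): HEAD=main@B [fix=B main=B]
After op 3 (branch): HEAD=main@B [exp=B fix=B main=B]
After op 4 (reset): HEAD=main@A [exp=B fix=B main=A]
After op 5 (commit): HEAD=main@C [exp=B fix=B main=C]
After op 6 (checkout): HEAD=fix@B [exp=B fix=B main=C]
After op 7 (merge): HEAD=fix@D [exp=B fix=D main=C]
After op 8 (merge): HEAD=fix@E [exp=B fix=E main=C]
After op 9 (branch): HEAD=fix@E [exp=B feat=E fix=E main=C]
After op 10 (checkout): HEAD=exp@B [exp=B feat=E fix=E main=C]
After op 11 (merge): HEAD=exp@F [exp=F feat=E fix=E main=C]
ancestors(exp=F): ['A', 'B', 'C', 'D', 'E', 'F']
ancestors(fix=E): ['A', 'B', 'C', 'D', 'E']
common: ['A', 'B', 'C', 'D', 'E']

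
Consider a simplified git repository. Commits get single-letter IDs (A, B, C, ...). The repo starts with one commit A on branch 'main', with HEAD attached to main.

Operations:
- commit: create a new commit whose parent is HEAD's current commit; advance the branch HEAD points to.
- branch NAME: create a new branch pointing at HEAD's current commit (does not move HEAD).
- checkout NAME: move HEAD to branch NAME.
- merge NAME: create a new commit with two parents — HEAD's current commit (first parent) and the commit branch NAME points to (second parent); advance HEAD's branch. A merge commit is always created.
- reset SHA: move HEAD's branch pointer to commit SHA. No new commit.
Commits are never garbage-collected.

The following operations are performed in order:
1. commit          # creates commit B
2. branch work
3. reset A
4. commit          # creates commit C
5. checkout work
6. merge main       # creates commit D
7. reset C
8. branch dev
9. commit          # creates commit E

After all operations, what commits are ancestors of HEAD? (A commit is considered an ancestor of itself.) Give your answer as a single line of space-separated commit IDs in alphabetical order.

Answer: A C E

Derivation:
After op 1 (commit): HEAD=main@B [main=B]
After op 2 (branch): HEAD=main@B [main=B work=B]
After op 3 (reset): HEAD=main@A [main=A work=B]
After op 4 (commit): HEAD=main@C [main=C work=B]
After op 5 (checkout): HEAD=work@B [main=C work=B]
After op 6 (merge): HEAD=work@D [main=C work=D]
After op 7 (reset): HEAD=work@C [main=C work=C]
After op 8 (branch): HEAD=work@C [dev=C main=C work=C]
After op 9 (commit): HEAD=work@E [dev=C main=C work=E]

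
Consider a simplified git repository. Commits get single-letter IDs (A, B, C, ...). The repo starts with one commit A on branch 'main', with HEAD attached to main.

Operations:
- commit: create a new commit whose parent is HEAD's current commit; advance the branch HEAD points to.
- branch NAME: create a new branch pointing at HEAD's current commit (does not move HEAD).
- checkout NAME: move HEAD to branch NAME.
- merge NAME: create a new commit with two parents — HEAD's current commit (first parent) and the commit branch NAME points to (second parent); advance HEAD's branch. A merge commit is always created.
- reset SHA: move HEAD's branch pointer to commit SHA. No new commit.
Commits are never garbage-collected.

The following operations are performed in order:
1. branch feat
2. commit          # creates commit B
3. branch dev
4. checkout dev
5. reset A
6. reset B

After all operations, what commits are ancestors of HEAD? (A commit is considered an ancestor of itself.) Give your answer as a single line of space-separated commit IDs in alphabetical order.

Answer: A B

Derivation:
After op 1 (branch): HEAD=main@A [feat=A main=A]
After op 2 (commit): HEAD=main@B [feat=A main=B]
After op 3 (branch): HEAD=main@B [dev=B feat=A main=B]
After op 4 (checkout): HEAD=dev@B [dev=B feat=A main=B]
After op 5 (reset): HEAD=dev@A [dev=A feat=A main=B]
After op 6 (reset): HEAD=dev@B [dev=B feat=A main=B]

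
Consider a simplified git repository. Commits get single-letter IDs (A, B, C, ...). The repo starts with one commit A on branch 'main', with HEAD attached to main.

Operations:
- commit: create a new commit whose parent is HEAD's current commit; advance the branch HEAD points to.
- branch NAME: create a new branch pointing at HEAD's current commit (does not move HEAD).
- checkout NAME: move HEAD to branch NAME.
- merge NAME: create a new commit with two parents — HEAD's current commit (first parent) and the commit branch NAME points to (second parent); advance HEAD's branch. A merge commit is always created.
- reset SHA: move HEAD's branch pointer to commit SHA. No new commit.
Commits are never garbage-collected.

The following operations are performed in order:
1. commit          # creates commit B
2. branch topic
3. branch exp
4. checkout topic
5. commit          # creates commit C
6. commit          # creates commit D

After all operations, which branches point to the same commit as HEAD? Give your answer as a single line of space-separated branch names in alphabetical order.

Answer: topic

Derivation:
After op 1 (commit): HEAD=main@B [main=B]
After op 2 (branch): HEAD=main@B [main=B topic=B]
After op 3 (branch): HEAD=main@B [exp=B main=B topic=B]
After op 4 (checkout): HEAD=topic@B [exp=B main=B topic=B]
After op 5 (commit): HEAD=topic@C [exp=B main=B topic=C]
After op 6 (commit): HEAD=topic@D [exp=B main=B topic=D]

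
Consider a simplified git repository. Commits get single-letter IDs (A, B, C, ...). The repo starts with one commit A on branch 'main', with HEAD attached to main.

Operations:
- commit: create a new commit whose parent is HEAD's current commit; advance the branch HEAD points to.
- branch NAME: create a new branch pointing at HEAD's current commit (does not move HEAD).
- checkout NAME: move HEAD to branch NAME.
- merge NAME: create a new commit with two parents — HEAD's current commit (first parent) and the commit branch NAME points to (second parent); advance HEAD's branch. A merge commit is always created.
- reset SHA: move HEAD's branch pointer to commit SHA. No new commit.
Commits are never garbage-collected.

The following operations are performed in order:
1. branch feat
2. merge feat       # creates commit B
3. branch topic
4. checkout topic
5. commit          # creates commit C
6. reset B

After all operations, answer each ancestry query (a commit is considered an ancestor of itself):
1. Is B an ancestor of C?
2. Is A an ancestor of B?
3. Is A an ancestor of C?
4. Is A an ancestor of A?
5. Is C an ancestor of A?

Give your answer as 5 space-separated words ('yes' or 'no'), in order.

Answer: yes yes yes yes no

Derivation:
After op 1 (branch): HEAD=main@A [feat=A main=A]
After op 2 (merge): HEAD=main@B [feat=A main=B]
After op 3 (branch): HEAD=main@B [feat=A main=B topic=B]
After op 4 (checkout): HEAD=topic@B [feat=A main=B topic=B]
After op 5 (commit): HEAD=topic@C [feat=A main=B topic=C]
After op 6 (reset): HEAD=topic@B [feat=A main=B topic=B]
ancestors(C) = {A,B,C}; B in? yes
ancestors(B) = {A,B}; A in? yes
ancestors(C) = {A,B,C}; A in? yes
ancestors(A) = {A}; A in? yes
ancestors(A) = {A}; C in? no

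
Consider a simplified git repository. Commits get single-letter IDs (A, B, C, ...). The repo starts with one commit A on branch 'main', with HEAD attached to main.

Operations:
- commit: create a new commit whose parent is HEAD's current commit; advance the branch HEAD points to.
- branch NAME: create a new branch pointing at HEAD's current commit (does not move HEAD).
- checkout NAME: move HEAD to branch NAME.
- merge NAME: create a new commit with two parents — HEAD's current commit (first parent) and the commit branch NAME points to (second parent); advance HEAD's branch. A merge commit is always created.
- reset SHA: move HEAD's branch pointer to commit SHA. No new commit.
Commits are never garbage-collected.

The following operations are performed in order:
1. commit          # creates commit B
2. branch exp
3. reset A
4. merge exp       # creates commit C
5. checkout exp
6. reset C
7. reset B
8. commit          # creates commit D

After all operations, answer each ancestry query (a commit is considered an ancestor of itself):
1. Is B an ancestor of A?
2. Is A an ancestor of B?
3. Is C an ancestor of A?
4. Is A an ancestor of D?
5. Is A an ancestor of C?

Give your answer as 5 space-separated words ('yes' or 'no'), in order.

After op 1 (commit): HEAD=main@B [main=B]
After op 2 (branch): HEAD=main@B [exp=B main=B]
After op 3 (reset): HEAD=main@A [exp=B main=A]
After op 4 (merge): HEAD=main@C [exp=B main=C]
After op 5 (checkout): HEAD=exp@B [exp=B main=C]
After op 6 (reset): HEAD=exp@C [exp=C main=C]
After op 7 (reset): HEAD=exp@B [exp=B main=C]
After op 8 (commit): HEAD=exp@D [exp=D main=C]
ancestors(A) = {A}; B in? no
ancestors(B) = {A,B}; A in? yes
ancestors(A) = {A}; C in? no
ancestors(D) = {A,B,D}; A in? yes
ancestors(C) = {A,B,C}; A in? yes

Answer: no yes no yes yes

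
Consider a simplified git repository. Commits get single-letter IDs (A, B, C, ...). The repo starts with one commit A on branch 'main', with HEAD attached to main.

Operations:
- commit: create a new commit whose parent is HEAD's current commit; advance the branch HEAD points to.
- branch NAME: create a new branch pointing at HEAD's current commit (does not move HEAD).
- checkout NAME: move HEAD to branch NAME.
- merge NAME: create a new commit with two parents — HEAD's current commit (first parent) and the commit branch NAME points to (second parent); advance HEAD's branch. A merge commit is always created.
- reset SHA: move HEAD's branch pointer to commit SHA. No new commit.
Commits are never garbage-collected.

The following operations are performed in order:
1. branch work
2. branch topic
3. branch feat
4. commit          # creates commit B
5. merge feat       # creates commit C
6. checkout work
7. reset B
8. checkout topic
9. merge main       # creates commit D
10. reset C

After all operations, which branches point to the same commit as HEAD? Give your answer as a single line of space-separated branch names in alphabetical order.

Answer: main topic

Derivation:
After op 1 (branch): HEAD=main@A [main=A work=A]
After op 2 (branch): HEAD=main@A [main=A topic=A work=A]
After op 3 (branch): HEAD=main@A [feat=A main=A topic=A work=A]
After op 4 (commit): HEAD=main@B [feat=A main=B topic=A work=A]
After op 5 (merge): HEAD=main@C [feat=A main=C topic=A work=A]
After op 6 (checkout): HEAD=work@A [feat=A main=C topic=A work=A]
After op 7 (reset): HEAD=work@B [feat=A main=C topic=A work=B]
After op 8 (checkout): HEAD=topic@A [feat=A main=C topic=A work=B]
After op 9 (merge): HEAD=topic@D [feat=A main=C topic=D work=B]
After op 10 (reset): HEAD=topic@C [feat=A main=C topic=C work=B]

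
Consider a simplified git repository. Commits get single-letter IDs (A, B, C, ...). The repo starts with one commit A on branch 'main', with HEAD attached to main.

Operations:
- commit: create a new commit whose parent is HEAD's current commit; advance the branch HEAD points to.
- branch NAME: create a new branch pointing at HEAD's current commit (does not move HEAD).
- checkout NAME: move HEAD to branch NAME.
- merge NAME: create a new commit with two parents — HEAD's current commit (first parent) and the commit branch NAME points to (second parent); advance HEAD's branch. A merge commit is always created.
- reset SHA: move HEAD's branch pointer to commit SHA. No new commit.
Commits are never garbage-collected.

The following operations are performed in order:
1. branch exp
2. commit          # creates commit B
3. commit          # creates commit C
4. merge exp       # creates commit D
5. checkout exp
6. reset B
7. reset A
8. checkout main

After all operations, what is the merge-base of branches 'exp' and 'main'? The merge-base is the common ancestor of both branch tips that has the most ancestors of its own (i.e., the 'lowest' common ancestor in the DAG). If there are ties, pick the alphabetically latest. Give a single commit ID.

After op 1 (branch): HEAD=main@A [exp=A main=A]
After op 2 (commit): HEAD=main@B [exp=A main=B]
After op 3 (commit): HEAD=main@C [exp=A main=C]
After op 4 (merge): HEAD=main@D [exp=A main=D]
After op 5 (checkout): HEAD=exp@A [exp=A main=D]
After op 6 (reset): HEAD=exp@B [exp=B main=D]
After op 7 (reset): HEAD=exp@A [exp=A main=D]
After op 8 (checkout): HEAD=main@D [exp=A main=D]
ancestors(exp=A): ['A']
ancestors(main=D): ['A', 'B', 'C', 'D']
common: ['A']

Answer: A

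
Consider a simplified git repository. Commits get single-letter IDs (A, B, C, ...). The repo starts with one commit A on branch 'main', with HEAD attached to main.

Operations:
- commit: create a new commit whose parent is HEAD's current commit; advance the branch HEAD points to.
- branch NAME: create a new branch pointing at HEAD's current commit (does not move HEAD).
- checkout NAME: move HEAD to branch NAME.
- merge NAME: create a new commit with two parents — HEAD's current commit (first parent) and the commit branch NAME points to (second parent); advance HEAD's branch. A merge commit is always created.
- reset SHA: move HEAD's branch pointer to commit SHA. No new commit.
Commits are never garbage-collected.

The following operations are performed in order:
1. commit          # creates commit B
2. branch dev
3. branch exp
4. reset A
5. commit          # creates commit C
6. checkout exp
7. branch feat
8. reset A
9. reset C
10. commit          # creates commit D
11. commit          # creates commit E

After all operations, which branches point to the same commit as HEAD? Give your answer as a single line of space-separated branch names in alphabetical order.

After op 1 (commit): HEAD=main@B [main=B]
After op 2 (branch): HEAD=main@B [dev=B main=B]
After op 3 (branch): HEAD=main@B [dev=B exp=B main=B]
After op 4 (reset): HEAD=main@A [dev=B exp=B main=A]
After op 5 (commit): HEAD=main@C [dev=B exp=B main=C]
After op 6 (checkout): HEAD=exp@B [dev=B exp=B main=C]
After op 7 (branch): HEAD=exp@B [dev=B exp=B feat=B main=C]
After op 8 (reset): HEAD=exp@A [dev=B exp=A feat=B main=C]
After op 9 (reset): HEAD=exp@C [dev=B exp=C feat=B main=C]
After op 10 (commit): HEAD=exp@D [dev=B exp=D feat=B main=C]
After op 11 (commit): HEAD=exp@E [dev=B exp=E feat=B main=C]

Answer: exp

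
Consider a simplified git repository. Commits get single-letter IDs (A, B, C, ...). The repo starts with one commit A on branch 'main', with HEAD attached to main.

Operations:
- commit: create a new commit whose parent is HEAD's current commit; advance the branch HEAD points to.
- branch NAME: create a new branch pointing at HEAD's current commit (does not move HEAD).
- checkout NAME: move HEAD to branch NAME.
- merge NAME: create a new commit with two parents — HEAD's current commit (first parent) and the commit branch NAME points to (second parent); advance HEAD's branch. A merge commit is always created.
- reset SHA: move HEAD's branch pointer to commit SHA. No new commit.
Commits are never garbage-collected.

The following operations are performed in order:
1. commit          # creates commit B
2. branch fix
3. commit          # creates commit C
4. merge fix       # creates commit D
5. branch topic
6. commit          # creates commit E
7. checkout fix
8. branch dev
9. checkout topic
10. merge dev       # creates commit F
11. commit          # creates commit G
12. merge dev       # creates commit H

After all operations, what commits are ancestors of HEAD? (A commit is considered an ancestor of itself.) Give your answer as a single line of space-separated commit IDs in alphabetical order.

Answer: A B C D F G H

Derivation:
After op 1 (commit): HEAD=main@B [main=B]
After op 2 (branch): HEAD=main@B [fix=B main=B]
After op 3 (commit): HEAD=main@C [fix=B main=C]
After op 4 (merge): HEAD=main@D [fix=B main=D]
After op 5 (branch): HEAD=main@D [fix=B main=D topic=D]
After op 6 (commit): HEAD=main@E [fix=B main=E topic=D]
After op 7 (checkout): HEAD=fix@B [fix=B main=E topic=D]
After op 8 (branch): HEAD=fix@B [dev=B fix=B main=E topic=D]
After op 9 (checkout): HEAD=topic@D [dev=B fix=B main=E topic=D]
After op 10 (merge): HEAD=topic@F [dev=B fix=B main=E topic=F]
After op 11 (commit): HEAD=topic@G [dev=B fix=B main=E topic=G]
After op 12 (merge): HEAD=topic@H [dev=B fix=B main=E topic=H]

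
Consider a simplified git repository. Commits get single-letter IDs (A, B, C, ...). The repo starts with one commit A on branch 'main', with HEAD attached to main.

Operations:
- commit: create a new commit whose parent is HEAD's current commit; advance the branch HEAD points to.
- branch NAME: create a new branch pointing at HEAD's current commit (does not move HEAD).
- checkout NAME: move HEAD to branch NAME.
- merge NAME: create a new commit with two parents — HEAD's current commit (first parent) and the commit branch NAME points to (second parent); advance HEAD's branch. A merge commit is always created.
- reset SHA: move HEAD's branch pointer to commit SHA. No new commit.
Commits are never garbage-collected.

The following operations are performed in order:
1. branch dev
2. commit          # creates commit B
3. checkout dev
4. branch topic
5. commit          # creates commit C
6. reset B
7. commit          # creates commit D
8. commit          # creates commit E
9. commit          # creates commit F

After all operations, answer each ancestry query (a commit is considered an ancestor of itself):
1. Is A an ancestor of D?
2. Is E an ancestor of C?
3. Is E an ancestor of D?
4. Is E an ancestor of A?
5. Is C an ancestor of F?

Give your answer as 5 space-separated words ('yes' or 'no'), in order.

Answer: yes no no no no

Derivation:
After op 1 (branch): HEAD=main@A [dev=A main=A]
After op 2 (commit): HEAD=main@B [dev=A main=B]
After op 3 (checkout): HEAD=dev@A [dev=A main=B]
After op 4 (branch): HEAD=dev@A [dev=A main=B topic=A]
After op 5 (commit): HEAD=dev@C [dev=C main=B topic=A]
After op 6 (reset): HEAD=dev@B [dev=B main=B topic=A]
After op 7 (commit): HEAD=dev@D [dev=D main=B topic=A]
After op 8 (commit): HEAD=dev@E [dev=E main=B topic=A]
After op 9 (commit): HEAD=dev@F [dev=F main=B topic=A]
ancestors(D) = {A,B,D}; A in? yes
ancestors(C) = {A,C}; E in? no
ancestors(D) = {A,B,D}; E in? no
ancestors(A) = {A}; E in? no
ancestors(F) = {A,B,D,E,F}; C in? no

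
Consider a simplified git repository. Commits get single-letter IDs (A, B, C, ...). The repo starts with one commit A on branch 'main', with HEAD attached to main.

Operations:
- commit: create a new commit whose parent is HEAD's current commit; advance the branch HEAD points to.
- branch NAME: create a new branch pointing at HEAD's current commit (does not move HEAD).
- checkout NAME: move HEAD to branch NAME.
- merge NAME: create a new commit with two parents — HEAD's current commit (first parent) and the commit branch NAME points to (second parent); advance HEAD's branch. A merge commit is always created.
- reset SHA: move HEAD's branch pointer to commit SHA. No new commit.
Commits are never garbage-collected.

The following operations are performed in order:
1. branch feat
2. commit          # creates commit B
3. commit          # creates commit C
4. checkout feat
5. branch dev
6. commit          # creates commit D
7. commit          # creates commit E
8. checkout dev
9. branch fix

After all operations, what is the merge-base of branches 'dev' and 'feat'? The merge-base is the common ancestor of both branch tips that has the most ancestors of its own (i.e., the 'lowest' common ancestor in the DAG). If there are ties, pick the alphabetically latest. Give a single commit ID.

After op 1 (branch): HEAD=main@A [feat=A main=A]
After op 2 (commit): HEAD=main@B [feat=A main=B]
After op 3 (commit): HEAD=main@C [feat=A main=C]
After op 4 (checkout): HEAD=feat@A [feat=A main=C]
After op 5 (branch): HEAD=feat@A [dev=A feat=A main=C]
After op 6 (commit): HEAD=feat@D [dev=A feat=D main=C]
After op 7 (commit): HEAD=feat@E [dev=A feat=E main=C]
After op 8 (checkout): HEAD=dev@A [dev=A feat=E main=C]
After op 9 (branch): HEAD=dev@A [dev=A feat=E fix=A main=C]
ancestors(dev=A): ['A']
ancestors(feat=E): ['A', 'D', 'E']
common: ['A']

Answer: A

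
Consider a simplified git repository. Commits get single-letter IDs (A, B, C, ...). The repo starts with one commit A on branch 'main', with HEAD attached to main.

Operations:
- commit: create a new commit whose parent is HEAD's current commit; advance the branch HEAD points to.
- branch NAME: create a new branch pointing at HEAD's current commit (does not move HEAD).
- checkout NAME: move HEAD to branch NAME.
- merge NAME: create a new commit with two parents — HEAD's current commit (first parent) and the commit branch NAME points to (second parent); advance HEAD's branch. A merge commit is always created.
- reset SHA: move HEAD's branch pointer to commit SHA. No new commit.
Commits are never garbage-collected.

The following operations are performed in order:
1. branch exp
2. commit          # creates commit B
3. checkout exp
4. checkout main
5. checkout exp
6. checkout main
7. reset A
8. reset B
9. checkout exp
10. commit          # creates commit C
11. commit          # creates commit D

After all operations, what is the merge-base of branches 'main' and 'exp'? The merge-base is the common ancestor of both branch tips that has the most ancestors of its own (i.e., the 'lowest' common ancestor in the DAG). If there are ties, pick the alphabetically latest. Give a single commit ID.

Answer: A

Derivation:
After op 1 (branch): HEAD=main@A [exp=A main=A]
After op 2 (commit): HEAD=main@B [exp=A main=B]
After op 3 (checkout): HEAD=exp@A [exp=A main=B]
After op 4 (checkout): HEAD=main@B [exp=A main=B]
After op 5 (checkout): HEAD=exp@A [exp=A main=B]
After op 6 (checkout): HEAD=main@B [exp=A main=B]
After op 7 (reset): HEAD=main@A [exp=A main=A]
After op 8 (reset): HEAD=main@B [exp=A main=B]
After op 9 (checkout): HEAD=exp@A [exp=A main=B]
After op 10 (commit): HEAD=exp@C [exp=C main=B]
After op 11 (commit): HEAD=exp@D [exp=D main=B]
ancestors(main=B): ['A', 'B']
ancestors(exp=D): ['A', 'C', 'D']
common: ['A']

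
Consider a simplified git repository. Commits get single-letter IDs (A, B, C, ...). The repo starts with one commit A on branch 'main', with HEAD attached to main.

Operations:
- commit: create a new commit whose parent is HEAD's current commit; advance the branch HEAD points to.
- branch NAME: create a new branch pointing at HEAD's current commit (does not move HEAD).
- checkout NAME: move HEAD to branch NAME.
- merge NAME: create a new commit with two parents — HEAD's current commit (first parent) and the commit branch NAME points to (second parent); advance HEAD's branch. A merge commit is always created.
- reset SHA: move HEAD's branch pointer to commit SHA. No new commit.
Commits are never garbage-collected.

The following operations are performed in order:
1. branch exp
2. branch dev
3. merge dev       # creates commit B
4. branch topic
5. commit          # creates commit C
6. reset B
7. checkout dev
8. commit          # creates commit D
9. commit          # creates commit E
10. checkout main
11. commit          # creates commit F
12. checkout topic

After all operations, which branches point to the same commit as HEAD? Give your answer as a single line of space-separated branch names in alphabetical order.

Answer: topic

Derivation:
After op 1 (branch): HEAD=main@A [exp=A main=A]
After op 2 (branch): HEAD=main@A [dev=A exp=A main=A]
After op 3 (merge): HEAD=main@B [dev=A exp=A main=B]
After op 4 (branch): HEAD=main@B [dev=A exp=A main=B topic=B]
After op 5 (commit): HEAD=main@C [dev=A exp=A main=C topic=B]
After op 6 (reset): HEAD=main@B [dev=A exp=A main=B topic=B]
After op 7 (checkout): HEAD=dev@A [dev=A exp=A main=B topic=B]
After op 8 (commit): HEAD=dev@D [dev=D exp=A main=B topic=B]
After op 9 (commit): HEAD=dev@E [dev=E exp=A main=B topic=B]
After op 10 (checkout): HEAD=main@B [dev=E exp=A main=B topic=B]
After op 11 (commit): HEAD=main@F [dev=E exp=A main=F topic=B]
After op 12 (checkout): HEAD=topic@B [dev=E exp=A main=F topic=B]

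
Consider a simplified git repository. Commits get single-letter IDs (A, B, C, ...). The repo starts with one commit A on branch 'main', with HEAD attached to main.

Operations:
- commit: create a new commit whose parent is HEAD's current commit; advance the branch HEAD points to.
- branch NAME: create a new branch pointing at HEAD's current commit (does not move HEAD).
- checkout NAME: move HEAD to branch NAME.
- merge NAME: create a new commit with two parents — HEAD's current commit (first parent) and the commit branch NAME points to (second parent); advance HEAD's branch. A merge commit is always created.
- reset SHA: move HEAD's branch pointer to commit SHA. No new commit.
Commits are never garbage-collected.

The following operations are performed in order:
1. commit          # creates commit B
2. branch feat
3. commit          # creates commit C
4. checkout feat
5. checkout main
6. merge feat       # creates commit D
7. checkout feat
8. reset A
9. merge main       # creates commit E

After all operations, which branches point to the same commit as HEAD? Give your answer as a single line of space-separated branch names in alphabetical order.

After op 1 (commit): HEAD=main@B [main=B]
After op 2 (branch): HEAD=main@B [feat=B main=B]
After op 3 (commit): HEAD=main@C [feat=B main=C]
After op 4 (checkout): HEAD=feat@B [feat=B main=C]
After op 5 (checkout): HEAD=main@C [feat=B main=C]
After op 6 (merge): HEAD=main@D [feat=B main=D]
After op 7 (checkout): HEAD=feat@B [feat=B main=D]
After op 8 (reset): HEAD=feat@A [feat=A main=D]
After op 9 (merge): HEAD=feat@E [feat=E main=D]

Answer: feat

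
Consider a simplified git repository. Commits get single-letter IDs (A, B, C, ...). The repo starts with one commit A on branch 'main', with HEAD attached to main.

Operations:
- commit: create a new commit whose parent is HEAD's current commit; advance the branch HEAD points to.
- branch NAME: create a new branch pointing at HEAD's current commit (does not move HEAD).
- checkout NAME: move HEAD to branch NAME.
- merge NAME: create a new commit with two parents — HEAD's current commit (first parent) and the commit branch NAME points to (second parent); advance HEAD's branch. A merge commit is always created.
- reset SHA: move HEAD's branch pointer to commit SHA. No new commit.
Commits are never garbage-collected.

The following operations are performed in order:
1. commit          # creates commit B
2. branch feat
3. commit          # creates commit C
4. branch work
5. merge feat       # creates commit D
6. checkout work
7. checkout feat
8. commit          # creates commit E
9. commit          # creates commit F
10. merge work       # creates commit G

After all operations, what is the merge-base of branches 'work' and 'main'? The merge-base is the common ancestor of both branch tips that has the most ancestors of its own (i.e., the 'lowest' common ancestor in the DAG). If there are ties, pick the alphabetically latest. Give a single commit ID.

Answer: C

Derivation:
After op 1 (commit): HEAD=main@B [main=B]
After op 2 (branch): HEAD=main@B [feat=B main=B]
After op 3 (commit): HEAD=main@C [feat=B main=C]
After op 4 (branch): HEAD=main@C [feat=B main=C work=C]
After op 5 (merge): HEAD=main@D [feat=B main=D work=C]
After op 6 (checkout): HEAD=work@C [feat=B main=D work=C]
After op 7 (checkout): HEAD=feat@B [feat=B main=D work=C]
After op 8 (commit): HEAD=feat@E [feat=E main=D work=C]
After op 9 (commit): HEAD=feat@F [feat=F main=D work=C]
After op 10 (merge): HEAD=feat@G [feat=G main=D work=C]
ancestors(work=C): ['A', 'B', 'C']
ancestors(main=D): ['A', 'B', 'C', 'D']
common: ['A', 'B', 'C']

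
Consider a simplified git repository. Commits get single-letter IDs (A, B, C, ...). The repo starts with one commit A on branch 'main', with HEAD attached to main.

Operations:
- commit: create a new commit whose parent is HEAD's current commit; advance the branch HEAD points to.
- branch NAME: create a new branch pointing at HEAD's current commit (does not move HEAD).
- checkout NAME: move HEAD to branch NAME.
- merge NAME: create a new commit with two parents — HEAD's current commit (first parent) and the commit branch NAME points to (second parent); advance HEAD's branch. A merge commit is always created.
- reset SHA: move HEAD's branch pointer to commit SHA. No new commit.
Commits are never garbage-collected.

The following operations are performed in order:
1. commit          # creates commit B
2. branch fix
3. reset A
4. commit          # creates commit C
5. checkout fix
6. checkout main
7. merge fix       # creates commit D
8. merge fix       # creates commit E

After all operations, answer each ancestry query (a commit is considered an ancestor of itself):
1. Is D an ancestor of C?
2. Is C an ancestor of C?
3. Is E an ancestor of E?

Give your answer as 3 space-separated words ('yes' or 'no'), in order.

Answer: no yes yes

Derivation:
After op 1 (commit): HEAD=main@B [main=B]
After op 2 (branch): HEAD=main@B [fix=B main=B]
After op 3 (reset): HEAD=main@A [fix=B main=A]
After op 4 (commit): HEAD=main@C [fix=B main=C]
After op 5 (checkout): HEAD=fix@B [fix=B main=C]
After op 6 (checkout): HEAD=main@C [fix=B main=C]
After op 7 (merge): HEAD=main@D [fix=B main=D]
After op 8 (merge): HEAD=main@E [fix=B main=E]
ancestors(C) = {A,C}; D in? no
ancestors(C) = {A,C}; C in? yes
ancestors(E) = {A,B,C,D,E}; E in? yes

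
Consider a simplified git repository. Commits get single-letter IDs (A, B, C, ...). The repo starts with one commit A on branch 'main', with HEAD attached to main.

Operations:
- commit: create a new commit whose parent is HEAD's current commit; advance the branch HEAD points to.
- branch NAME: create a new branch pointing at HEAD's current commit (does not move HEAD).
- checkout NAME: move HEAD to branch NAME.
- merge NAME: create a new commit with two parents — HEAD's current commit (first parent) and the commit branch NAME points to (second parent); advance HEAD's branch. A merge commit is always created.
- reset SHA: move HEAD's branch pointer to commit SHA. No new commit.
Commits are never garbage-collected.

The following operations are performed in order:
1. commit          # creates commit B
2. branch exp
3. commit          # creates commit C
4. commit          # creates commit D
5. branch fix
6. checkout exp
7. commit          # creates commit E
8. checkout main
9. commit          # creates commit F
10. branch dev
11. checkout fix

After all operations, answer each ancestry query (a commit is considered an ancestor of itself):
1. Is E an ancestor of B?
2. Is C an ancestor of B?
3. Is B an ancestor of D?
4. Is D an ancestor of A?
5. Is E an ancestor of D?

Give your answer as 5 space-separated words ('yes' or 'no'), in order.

Answer: no no yes no no

Derivation:
After op 1 (commit): HEAD=main@B [main=B]
After op 2 (branch): HEAD=main@B [exp=B main=B]
After op 3 (commit): HEAD=main@C [exp=B main=C]
After op 4 (commit): HEAD=main@D [exp=B main=D]
After op 5 (branch): HEAD=main@D [exp=B fix=D main=D]
After op 6 (checkout): HEAD=exp@B [exp=B fix=D main=D]
After op 7 (commit): HEAD=exp@E [exp=E fix=D main=D]
After op 8 (checkout): HEAD=main@D [exp=E fix=D main=D]
After op 9 (commit): HEAD=main@F [exp=E fix=D main=F]
After op 10 (branch): HEAD=main@F [dev=F exp=E fix=D main=F]
After op 11 (checkout): HEAD=fix@D [dev=F exp=E fix=D main=F]
ancestors(B) = {A,B}; E in? no
ancestors(B) = {A,B}; C in? no
ancestors(D) = {A,B,C,D}; B in? yes
ancestors(A) = {A}; D in? no
ancestors(D) = {A,B,C,D}; E in? no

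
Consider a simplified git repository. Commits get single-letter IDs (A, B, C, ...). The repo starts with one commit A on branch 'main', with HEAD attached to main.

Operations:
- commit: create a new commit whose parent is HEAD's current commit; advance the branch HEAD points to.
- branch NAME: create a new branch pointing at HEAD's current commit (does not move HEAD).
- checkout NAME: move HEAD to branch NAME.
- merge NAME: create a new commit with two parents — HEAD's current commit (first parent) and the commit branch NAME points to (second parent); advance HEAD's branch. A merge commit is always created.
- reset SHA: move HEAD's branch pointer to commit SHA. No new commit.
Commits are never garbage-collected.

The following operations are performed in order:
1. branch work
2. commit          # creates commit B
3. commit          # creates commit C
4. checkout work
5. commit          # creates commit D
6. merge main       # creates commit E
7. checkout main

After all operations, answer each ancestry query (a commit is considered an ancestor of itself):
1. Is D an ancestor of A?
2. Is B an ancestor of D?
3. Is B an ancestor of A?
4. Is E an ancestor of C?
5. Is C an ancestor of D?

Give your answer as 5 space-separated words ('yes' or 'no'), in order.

After op 1 (branch): HEAD=main@A [main=A work=A]
After op 2 (commit): HEAD=main@B [main=B work=A]
After op 3 (commit): HEAD=main@C [main=C work=A]
After op 4 (checkout): HEAD=work@A [main=C work=A]
After op 5 (commit): HEAD=work@D [main=C work=D]
After op 6 (merge): HEAD=work@E [main=C work=E]
After op 7 (checkout): HEAD=main@C [main=C work=E]
ancestors(A) = {A}; D in? no
ancestors(D) = {A,D}; B in? no
ancestors(A) = {A}; B in? no
ancestors(C) = {A,B,C}; E in? no
ancestors(D) = {A,D}; C in? no

Answer: no no no no no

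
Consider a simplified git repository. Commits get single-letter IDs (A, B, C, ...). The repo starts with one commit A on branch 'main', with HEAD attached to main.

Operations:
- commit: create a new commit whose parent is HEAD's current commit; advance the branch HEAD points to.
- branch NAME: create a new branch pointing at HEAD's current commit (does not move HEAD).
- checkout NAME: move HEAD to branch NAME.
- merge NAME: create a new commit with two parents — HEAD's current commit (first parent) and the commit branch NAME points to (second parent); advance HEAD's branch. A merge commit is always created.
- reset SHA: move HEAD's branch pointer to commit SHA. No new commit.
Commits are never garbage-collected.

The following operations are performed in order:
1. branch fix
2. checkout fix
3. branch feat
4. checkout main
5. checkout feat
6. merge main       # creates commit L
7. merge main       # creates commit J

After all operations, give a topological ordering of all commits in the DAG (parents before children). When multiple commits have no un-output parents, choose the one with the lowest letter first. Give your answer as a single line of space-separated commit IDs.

After op 1 (branch): HEAD=main@A [fix=A main=A]
After op 2 (checkout): HEAD=fix@A [fix=A main=A]
After op 3 (branch): HEAD=fix@A [feat=A fix=A main=A]
After op 4 (checkout): HEAD=main@A [feat=A fix=A main=A]
After op 5 (checkout): HEAD=feat@A [feat=A fix=A main=A]
After op 6 (merge): HEAD=feat@L [feat=L fix=A main=A]
After op 7 (merge): HEAD=feat@J [feat=J fix=A main=A]
commit A: parents=[]
commit J: parents=['L', 'A']
commit L: parents=['A', 'A']

Answer: A L J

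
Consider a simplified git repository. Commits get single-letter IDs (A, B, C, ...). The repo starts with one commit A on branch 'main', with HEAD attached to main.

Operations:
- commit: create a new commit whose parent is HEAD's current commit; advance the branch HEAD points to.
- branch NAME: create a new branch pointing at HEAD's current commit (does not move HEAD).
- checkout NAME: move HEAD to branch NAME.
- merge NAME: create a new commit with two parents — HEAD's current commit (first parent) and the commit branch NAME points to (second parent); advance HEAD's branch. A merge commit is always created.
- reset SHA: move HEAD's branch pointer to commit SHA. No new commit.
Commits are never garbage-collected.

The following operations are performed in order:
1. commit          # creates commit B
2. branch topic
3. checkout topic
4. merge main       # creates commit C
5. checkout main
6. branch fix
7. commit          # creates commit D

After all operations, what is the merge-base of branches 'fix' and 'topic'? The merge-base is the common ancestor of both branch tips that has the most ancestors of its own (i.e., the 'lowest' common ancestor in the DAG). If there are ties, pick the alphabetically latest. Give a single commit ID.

After op 1 (commit): HEAD=main@B [main=B]
After op 2 (branch): HEAD=main@B [main=B topic=B]
After op 3 (checkout): HEAD=topic@B [main=B topic=B]
After op 4 (merge): HEAD=topic@C [main=B topic=C]
After op 5 (checkout): HEAD=main@B [main=B topic=C]
After op 6 (branch): HEAD=main@B [fix=B main=B topic=C]
After op 7 (commit): HEAD=main@D [fix=B main=D topic=C]
ancestors(fix=B): ['A', 'B']
ancestors(topic=C): ['A', 'B', 'C']
common: ['A', 'B']

Answer: B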